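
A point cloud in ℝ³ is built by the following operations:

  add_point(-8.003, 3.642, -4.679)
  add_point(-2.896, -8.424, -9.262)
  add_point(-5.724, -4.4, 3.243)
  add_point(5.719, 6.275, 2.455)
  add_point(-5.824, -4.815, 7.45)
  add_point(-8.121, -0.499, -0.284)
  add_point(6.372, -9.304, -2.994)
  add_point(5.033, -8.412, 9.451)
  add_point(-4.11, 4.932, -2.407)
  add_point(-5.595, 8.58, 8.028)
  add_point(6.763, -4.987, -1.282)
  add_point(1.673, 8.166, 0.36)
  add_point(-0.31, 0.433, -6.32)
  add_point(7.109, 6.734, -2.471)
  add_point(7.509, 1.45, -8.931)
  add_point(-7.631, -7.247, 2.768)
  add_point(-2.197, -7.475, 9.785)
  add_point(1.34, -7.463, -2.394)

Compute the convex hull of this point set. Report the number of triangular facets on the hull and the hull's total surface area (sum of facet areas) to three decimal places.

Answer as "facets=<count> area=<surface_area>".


facets=24 area=1129.052

Points on the hull: [0, 1, 3, 4, 5, 6, 7, 9, 10, 11, 13, 14, 15, 16] (14 of 18).

Area of each hull facet:
  f1: (p1, p6, p14) → 66.8271
  f2: (p4, p16, p9) → 29.5769
  f3: (p7, p16, p9) → 56.9772
  f4: (p0, p1, p14) → 93.6842
  f5: (p0, p11, p9) → 60.6310
  f6: (p0, p9, p5) → 37.9405
  f7: (p15, p4, p16) → 13.0133
  f8: (p15, p1, p6) → 71.2355
  f9: (p15, p7, p6) → 84.0431
  f10: (p15, p7, p16) → 26.5395
  f11: (p15, p0, p5) → 8.7171
  f12: (p15, p0, p1) → 77.0150
  f13: (p15, p9, p5) → 43.2938
  f14: (p15, p4, p9) → 32.8561
  f15: (p10, p6, p14) → 22.1264
  f16: (p10, p7, p6) → 26.5209
  f17: (p3, p7, p9) → 104.1801
  f18: (p3, p11, p9) → 25.1047
  f19: (p13, p3, p11) → 12.3662
  f20: (p13, p0, p14) → 63.9295
  f21: (p13, p0, p11) → 33.5817
  f22: (p13, p10, p14) → 41.1388
  f23: (p13, p10, p7) → 61.6142
  f24: (p13, p3, p7) → 36.1393
Σ area = 1129.052

Check V−E+F: 14 − 36 + 24 = 2.


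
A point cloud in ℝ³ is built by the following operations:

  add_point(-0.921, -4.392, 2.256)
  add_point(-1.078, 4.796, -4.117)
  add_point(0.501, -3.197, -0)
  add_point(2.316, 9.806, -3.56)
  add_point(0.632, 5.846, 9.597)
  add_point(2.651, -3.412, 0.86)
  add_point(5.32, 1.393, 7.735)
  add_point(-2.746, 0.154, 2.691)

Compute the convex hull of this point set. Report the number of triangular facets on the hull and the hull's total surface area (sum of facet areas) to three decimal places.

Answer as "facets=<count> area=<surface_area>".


Extreme-point indices: [0, 1, 2, 3, 4, 5, 6, 7] — 8 of 8 on the boundary.

Per-facet area ½‖(b−a)×(c−a)‖:
  f1: (p4, p3, p6) → 45.9828
  f2: (p5, p3, p6) → 59.2030
  f3: (p0, p5, p6) → 17.2653
  f4: (p0, p4, p7) → 20.5980
  f5: (p0, p4, p6) → 33.8847
  f6: (p1, p5, p3) → 28.5312
  f7: (p1, p0, p7) → 19.2453
  f8: (p1, p4, p7) → 39.5081
  f9: (p1, p4, p3) → 41.0621
  f10: (p2, p0, p5) → 3.3707
  f11: (p2, p1, p5) → 9.6927
  f12: (p2, p1, p0) → 10.4433
Σ area = 328.787

Euler characteristic 8−18+12 = 2 ✓

facets=12 area=328.787


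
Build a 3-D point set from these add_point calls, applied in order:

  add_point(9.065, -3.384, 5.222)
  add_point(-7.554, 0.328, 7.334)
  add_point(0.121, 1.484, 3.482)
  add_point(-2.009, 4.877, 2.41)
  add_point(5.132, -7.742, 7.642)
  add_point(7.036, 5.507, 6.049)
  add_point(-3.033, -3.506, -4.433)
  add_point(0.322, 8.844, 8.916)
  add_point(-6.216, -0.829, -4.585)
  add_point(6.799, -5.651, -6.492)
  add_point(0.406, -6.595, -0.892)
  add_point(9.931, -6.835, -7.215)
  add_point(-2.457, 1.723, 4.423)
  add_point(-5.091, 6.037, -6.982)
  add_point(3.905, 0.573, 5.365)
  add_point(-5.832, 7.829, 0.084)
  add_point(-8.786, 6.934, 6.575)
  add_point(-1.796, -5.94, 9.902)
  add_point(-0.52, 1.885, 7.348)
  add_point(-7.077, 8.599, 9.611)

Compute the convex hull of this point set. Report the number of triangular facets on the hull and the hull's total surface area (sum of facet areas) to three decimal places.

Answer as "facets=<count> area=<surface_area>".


facets=24 area=1034.685

Points on the hull: [0, 1, 4, 5, 6, 7, 8, 10, 11, 13, 15, 16, 17, 19] (14 of 20).

Facet areas (half cross-product norm):
  f1: (p19, p17, p7) → 54.7421
  f2: (p8, p13, p16) → 49.5125
  f3: (p8, p13, p11) → 63.5727
  f4: (p15, p13, p7) → 26.0603
  f5: (p15, p19, p7) → 34.9711
  f6: (p15, p13, p16) → 12.4089
  f7: (p15, p19, p16) → 12.2154
  f8: (p4, p17, p7) → 55.9674
  f9: (p4, p0, p11) → 40.0177
  f10: (p1, p8, p16) → 40.7431
  f11: (p1, p8, p17) → 52.9871
  f12: (p1, p19, p16) → 12.6340
  f13: (p1, p19, p17) → 31.4809
  f14: (p10, p4, p11) → 55.9930
  f15: (p10, p4, p17) → 36.0413
  f16: (p5, p4, p7) → 52.4068
  f17: (p5, p4, p0) → 25.2644
  f18: (p5, p0, p11) → 55.2403
  f19: (p5, p13, p11) → 149.6279
  f20: (p5, p13, p7) → 67.7029
  f21: (p6, p8, p17) → 29.7021
  f22: (p6, p10, p17) → 28.7667
  f23: (p6, p8, p11) → 13.7992
  f24: (p6, p10, p11) → 32.8270
Σ area = 1034.685

Check V−E+F: 14 − 36 + 24 = 2.


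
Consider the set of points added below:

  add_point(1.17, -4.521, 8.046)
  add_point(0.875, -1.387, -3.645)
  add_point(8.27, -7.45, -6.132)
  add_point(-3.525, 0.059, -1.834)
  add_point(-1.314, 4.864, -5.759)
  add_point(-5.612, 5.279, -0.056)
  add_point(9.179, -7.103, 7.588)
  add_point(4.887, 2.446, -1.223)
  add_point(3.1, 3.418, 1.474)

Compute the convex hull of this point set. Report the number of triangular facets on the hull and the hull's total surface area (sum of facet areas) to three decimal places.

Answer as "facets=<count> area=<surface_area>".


Points on the hull: [0, 2, 3, 4, 5, 6, 7, 8] (8 of 9).

Facet areas (half cross-product norm):
  f1: (p2, p0, p6) → 57.9569
  f2: (p8, p0, p5) → 47.2189
  f3: (p8, p0, p6) → 44.1705
  f4: (p8, p4, p5) → 28.7705
  f5: (p3, p0, p5) → 34.0172
  f6: (p3, p2, p0) → 83.4492
  f7: (p3, p4, p5) → 18.2088
  f8: (p3, p4, p2) → 48.0514
  f9: (p7, p2, p6) → 71.8794
  f10: (p7, p8, p6) → 22.8602
  f11: (p7, p4, p2) → 45.1290
  f12: (p7, p8, p4) → 13.5914
Σ area = 515.304

Euler characteristic 8−18+12 = 2 ✓

facets=12 area=515.304


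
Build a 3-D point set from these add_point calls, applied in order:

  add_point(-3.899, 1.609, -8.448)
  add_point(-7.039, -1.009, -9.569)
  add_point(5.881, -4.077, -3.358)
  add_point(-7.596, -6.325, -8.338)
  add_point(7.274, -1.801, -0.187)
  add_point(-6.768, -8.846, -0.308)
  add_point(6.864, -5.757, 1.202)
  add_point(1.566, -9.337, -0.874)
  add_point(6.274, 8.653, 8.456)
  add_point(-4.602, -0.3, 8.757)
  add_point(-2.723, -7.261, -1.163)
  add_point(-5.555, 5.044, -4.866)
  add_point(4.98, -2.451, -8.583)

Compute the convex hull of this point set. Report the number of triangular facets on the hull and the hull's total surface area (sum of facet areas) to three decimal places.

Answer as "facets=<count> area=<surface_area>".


Extreme-point indices: [0, 1, 3, 4, 5, 6, 7, 8, 9, 11, 12] — 11 of 13 on the boundary.

Triangle areas on the boundary:
  f1: (p5, p9, p3) → 46.4301
  f2: (p5, p7, p3) → 35.3371
  f3: (p5, p7, p9) → 52.7247
  f4: (p6, p8, p4) → 24.7258
  f5: (p6, p9, p8) → 96.4912
  f6: (p6, p7, p9) → 47.9990
  f7: (p12, p8, p4) → 45.1456
  f8: (p12, p6, p4) → 17.9271
  f9: (p12, p6, p7) → 34.0620
  f10: (p12, p7, p3) → 62.0786
  f11: (p1, p9, p3) → 49.9847
  f12: (p1, p12, p3) → 33.2907
  f13: (p1, p12, p0) → 18.8471
  f14: (p11, p9, p8) → 101.2008
  f15: (p11, p12, p8) → 119.8861
  f16: (p11, p12, p0) → 20.9814
  f17: (p11, p1, p9) → 54.7984
  f18: (p11, p1, p0) → 10.3792
Σ area = 872.290

Euler characteristic 11−27+18 = 2 ✓

facets=18 area=872.290


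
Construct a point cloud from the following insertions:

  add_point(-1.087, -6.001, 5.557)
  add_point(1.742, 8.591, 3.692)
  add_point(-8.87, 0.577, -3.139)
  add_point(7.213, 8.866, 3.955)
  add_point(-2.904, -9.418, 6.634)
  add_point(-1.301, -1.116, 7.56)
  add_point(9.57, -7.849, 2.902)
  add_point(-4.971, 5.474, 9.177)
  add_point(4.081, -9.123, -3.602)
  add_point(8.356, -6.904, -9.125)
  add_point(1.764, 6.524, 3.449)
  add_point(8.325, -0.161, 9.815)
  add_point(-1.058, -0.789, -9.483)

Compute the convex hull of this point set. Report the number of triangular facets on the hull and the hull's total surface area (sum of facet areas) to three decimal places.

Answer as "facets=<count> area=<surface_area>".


facets=16 area=1052.763

Points on the hull: [1, 2, 3, 4, 6, 7, 8, 9, 11, 12] (10 of 13).

Triangle areas on the boundary:
  f1: (p8, p12, p2) → 57.5596
  f2: (p1, p7, p2) → 62.2815
  f3: (p1, p7, p3) → 17.6512
  f4: (p1, p12, p2) → 74.5534
  f5: (p1, p12, p3) → 43.7219
  f6: (p11, p3, p6) → 54.2641
  f7: (p11, p7, p3) → 70.0794
  f8: (p9, p8, p6) → 31.1618
  f9: (p9, p8, p12) → 39.2567
  f10: (p9, p3, p6) → 102.4923
  f11: (p9, p12, p3) → 103.2100
  f12: (p4, p8, p6) → 51.4844
  f13: (p4, p11, p6) → 66.6988
  f14: (p4, p11, p7) → 95.5652
  f15: (p4, p7, p2) → 93.7107
  f16: (p4, p8, p2) → 89.0721
Σ area = 1052.763

Check V−E+F: 10 − 24 + 16 = 2.


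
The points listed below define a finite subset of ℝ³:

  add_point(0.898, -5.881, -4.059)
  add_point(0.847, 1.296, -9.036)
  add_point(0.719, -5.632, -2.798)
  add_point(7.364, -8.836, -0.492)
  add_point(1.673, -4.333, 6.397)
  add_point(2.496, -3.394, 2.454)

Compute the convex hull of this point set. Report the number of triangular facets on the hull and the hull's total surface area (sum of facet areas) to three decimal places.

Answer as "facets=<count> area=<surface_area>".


Hull vertices (6/6): indices [0, 1, 2, 3, 4, 5].

Facet areas (half cross-product norm):
  f1: (p4, p3, p2) → 34.1297
  f2: (p4, p1, p2) → 36.2231
  f3: (p0, p3, p2) → 4.9941
  f4: (p0, p1, p2) → 5.2059
  f5: (p0, p1, p3) → 28.6453
  f6: (p5, p1, p3) → 49.2854
  f7: (p5, p4, p3) → 15.4105
  f8: (p5, p4, p1) → 9.2637
Σ area = 183.158

Euler characteristic 6−12+8 = 2 ✓

facets=8 area=183.158


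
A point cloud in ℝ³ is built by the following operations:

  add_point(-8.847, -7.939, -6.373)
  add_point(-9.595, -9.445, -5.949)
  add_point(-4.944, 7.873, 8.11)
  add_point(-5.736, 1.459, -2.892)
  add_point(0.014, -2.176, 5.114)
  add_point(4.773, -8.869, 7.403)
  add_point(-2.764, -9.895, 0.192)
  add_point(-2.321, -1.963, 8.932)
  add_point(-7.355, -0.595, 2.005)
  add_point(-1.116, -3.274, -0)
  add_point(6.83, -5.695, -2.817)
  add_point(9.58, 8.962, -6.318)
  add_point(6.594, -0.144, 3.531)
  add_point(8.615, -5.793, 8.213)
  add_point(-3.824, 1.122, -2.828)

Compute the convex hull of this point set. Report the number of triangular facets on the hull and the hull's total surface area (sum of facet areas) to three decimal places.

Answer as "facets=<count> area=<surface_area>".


Points on the hull: [0, 1, 2, 3, 5, 6, 7, 8, 10, 11, 13] (11 of 15).

Facet areas (half cross-product norm):
  f1: (p7, p6, p1) → 47.3704
  f2: (p10, p6, p1) → 44.7281
  f3: (p10, p13, p11) → 83.7589
  f4: (p2, p13, p11) → 175.4759
  f5: (p2, p13, p7) → 49.3279
  f6: (p5, p7, p6) → 49.4337
  f7: (p5, p13, p7) → 24.8694
  f8: (p5, p10, p6) → 50.0700
  f9: (p5, p10, p13) → 26.7690
  f10: (p3, p2, p11) → 110.4078
  f11: (p8, p7, p1) → 44.9425
  f12: (p8, p2, p7) → 41.2200
  f13: (p8, p3, p1) → 32.4981
  f14: (p8, p3, p2) → 29.4278
  f15: (p0, p3, p1) → 5.1484
  f16: (p0, p3, p11) → 74.2246
  f17: (p0, p10, p1) → 12.3224
  f18: (p0, p10, p11) → 120.1859
Σ area = 1022.181

Euler: V−E+F = 11−27+18 = 2.

facets=18 area=1022.181


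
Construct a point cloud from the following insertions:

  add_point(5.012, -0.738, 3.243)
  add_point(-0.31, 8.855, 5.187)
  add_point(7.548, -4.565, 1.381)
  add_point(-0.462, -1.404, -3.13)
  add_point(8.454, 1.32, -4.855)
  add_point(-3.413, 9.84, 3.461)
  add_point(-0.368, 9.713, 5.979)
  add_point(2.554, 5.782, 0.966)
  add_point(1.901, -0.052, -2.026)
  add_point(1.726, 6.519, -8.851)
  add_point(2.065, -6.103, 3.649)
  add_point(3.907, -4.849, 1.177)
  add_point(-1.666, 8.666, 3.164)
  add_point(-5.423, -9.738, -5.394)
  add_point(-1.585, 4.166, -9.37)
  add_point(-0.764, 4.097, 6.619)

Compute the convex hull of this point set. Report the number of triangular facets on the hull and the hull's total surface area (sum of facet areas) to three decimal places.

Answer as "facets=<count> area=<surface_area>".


facets=16 area=709.595

10 of the 16 inputs are extreme points: [0, 2, 4, 5, 6, 9, 10, 13, 14, 15].

Facet areas (half cross-product norm):
  f1: (p14, p4, p13) → 84.5235
  f2: (p14, p5, p13) → 105.3269
  f3: (p9, p14, p4) → 18.2568
  f4: (p9, p14, p5) → 28.1148
  f5: (p6, p9, p4) → 70.5038
  f6: (p6, p9, p5) → 26.1304
  f7: (p2, p6, p4) → 69.0366
  f8: (p2, p4, p13) → 66.9131
  f9: (p2, p10, p13) → 35.3288
  f10: (p15, p6, p5) → 11.1861
  f11: (p15, p5, p13) → 65.2115
  f12: (p15, p10, p13) → 64.0897
  f13: (p0, p2, p6) → 5.5961
  f14: (p0, p15, p6) → 20.4454
  f15: (p0, p2, p10) → 13.8954
  f16: (p0, p15, p10) → 25.0361
Σ area = 709.595

Check V−E+F: 10 − 24 + 16 = 2.


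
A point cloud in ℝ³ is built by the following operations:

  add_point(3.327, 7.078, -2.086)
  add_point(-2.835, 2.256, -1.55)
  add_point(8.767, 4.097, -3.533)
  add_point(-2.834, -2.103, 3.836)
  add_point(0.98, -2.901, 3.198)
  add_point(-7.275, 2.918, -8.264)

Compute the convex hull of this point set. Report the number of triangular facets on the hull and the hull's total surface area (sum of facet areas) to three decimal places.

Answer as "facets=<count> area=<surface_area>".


facets=8 area=288.261

Points on the hull: [0, 1, 2, 3, 4, 5] (6 of 6).

Facet areas (half cross-product norm):
  f1: (p4, p2, p5) → 91.2179
  f2: (p0, p2, p5) → 37.0512
  f3: (p0, p4, p2) → 36.4334
  f4: (p3, p4, p5) → 26.4963
  f5: (p3, p0, p4) → 22.6642
  f6: (p1, p0, p5) → 29.9548
  f7: (p1, p3, p5) → 20.0414
  f8: (p1, p3, p0) → 24.4021
Σ area = 288.261

Check V−E+F: 6 − 12 + 8 = 2.


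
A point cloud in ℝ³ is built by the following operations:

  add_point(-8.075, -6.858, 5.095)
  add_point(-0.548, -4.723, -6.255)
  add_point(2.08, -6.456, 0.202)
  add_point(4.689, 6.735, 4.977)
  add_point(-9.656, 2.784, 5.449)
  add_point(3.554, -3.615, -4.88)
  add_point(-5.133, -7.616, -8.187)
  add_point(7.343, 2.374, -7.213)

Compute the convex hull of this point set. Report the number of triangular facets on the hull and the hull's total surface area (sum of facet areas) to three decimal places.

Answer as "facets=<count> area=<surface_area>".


Points on the hull: [0, 2, 3, 4, 5, 6, 7] (7 of 8).

Per-facet area ½‖(b−a)×(c−a)‖:
  f1: (p6, p7, p4) → 138.7102
  f2: (p3, p7, p4) → 97.4668
  f3: (p0, p6, p4) → 66.0841
  f4: (p0, p3, p4) → 72.3741
  f5: (p2, p3, p7) → 77.0110
  f6: (p2, p0, p3) → 80.3642
  f7: (p2, p0, p6) → 60.5743
  f8: (p5, p6, p7) → 28.6528
  f9: (p5, p2, p7) → 14.3243
  f10: (p5, p2, p6) → 30.1649
Σ area = 665.727

Check V−E+F: 7 − 15 + 10 = 2.

facets=10 area=665.727


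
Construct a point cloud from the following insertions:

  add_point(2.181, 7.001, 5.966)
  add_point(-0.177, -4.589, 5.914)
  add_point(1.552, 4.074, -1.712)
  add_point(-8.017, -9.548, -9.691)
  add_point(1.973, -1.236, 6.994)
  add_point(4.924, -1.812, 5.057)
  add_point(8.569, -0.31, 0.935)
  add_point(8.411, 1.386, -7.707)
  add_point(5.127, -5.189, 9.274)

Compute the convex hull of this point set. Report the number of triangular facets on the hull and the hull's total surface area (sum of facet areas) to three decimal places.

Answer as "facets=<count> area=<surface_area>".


Hull vertices (8/9): indices [0, 1, 2, 3, 4, 6, 7, 8].

Area of each hull facet:
  f1: (p8, p0, p6) → 54.2639
  f2: (p7, p0, p6) → 45.7510
  f3: (p7, p8, p3) → 177.6130
  f4: (p7, p8, p6) → 21.1766
  f5: (p1, p0, p3) → 100.2625
  f6: (p1, p8, p3) → 34.7227
  f7: (p2, p0, p3) → 53.9971
  f8: (p2, p7, p3) → 87.1621
  f9: (p2, p7, p0) → 30.2828
  f10: (p4, p8, p0) → 15.4007
  f11: (p4, p1, p0) → 10.5793
  f12: (p4, p1, p8) → 11.2696
Σ area = 642.481

Euler characteristic 8−18+12 = 2 ✓

facets=12 area=642.481


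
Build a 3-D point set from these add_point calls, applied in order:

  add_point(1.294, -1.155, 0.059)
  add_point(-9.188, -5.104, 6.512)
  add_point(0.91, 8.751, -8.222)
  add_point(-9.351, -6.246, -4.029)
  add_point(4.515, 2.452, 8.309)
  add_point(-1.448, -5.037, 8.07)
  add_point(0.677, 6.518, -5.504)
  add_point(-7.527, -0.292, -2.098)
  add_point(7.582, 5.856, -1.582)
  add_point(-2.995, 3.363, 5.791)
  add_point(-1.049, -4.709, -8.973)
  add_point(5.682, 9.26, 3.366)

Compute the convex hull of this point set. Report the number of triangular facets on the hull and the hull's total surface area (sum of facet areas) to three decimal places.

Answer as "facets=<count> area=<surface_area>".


Hull vertices (10/12): indices [1, 2, 3, 4, 5, 7, 8, 9, 10, 11].

Area of each hull facet:
  f1: (p4, p11, p8) → 26.6946
  f2: (p2, p11, p8) → 30.5853
  f3: (p5, p4, p8) → 47.9085
  f4: (p10, p2, p3) → 64.5366
  f5: (p10, p2, p8) → 66.2587
  f6: (p10, p5, p3) → 70.8408
  f7: (p10, p5, p8) → 118.1274
  f8: (p7, p2, p3) → 34.6423
  f9: (p1, p5, p4) → 29.6011
  f10: (p1, p5, p3) → 40.9091
  f11: (p1, p7, p3) → 31.7251
  f12: (p9, p4, p11) → 33.4982
  f13: (p9, p1, p4) → 37.6197
  f14: (p9, p1, p7) → 44.1172
  f15: (p9, p2, p11) → 67.0332
  f16: (p9, p7, p2) → 66.6747
Σ area = 810.772

Euler characteristic 10−24+16 = 2 ✓

facets=16 area=810.772


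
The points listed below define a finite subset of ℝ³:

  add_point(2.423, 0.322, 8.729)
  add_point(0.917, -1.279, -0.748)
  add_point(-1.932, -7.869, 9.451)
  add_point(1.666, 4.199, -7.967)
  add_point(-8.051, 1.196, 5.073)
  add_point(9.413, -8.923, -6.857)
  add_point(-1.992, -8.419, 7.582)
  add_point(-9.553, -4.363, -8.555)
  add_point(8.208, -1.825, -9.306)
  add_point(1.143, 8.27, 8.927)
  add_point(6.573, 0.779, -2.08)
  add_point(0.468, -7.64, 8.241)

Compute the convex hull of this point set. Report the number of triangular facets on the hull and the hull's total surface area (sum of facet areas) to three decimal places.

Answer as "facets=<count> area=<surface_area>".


Extreme-point indices: [0, 2, 3, 4, 5, 6, 7, 8, 9, 10, 11] — 11 of 12 on the boundary.

Area of each hull facet:
  f1: (p6, p5, p7) → 151.8436
  f2: (p6, p2, p7) → 10.7639
  f3: (p4, p2, p7) → 86.6547
  f4: (p4, p2, p9) → 71.8619
  f5: (p4, p3, p7) → 98.0058
  f6: (p4, p3, p9) → 96.4695
  f7: (p0, p2, p9) → 22.8474
  f8: (p8, p3, p9) → 73.9749
  f9: (p8, p5, p7) → 68.2748
  f10: (p8, p3, p7) → 62.6393
  f11: (p11, p0, p5) → 72.2569
  f12: (p11, p0, p2) → 10.6739
  f13: (p11, p6, p5) → 22.7692
  f14: (p11, p6, p2) → 2.4331
  f15: (p10, p8, p5) → 29.8278
  f16: (p10, p8, p9) → 16.6084
  f17: (p10, p0, p5) → 57.6751
  f18: (p10, p0, p9) → 46.6163
Σ area = 1002.196

Euler: V−E+F = 11−27+18 = 2.

facets=18 area=1002.196


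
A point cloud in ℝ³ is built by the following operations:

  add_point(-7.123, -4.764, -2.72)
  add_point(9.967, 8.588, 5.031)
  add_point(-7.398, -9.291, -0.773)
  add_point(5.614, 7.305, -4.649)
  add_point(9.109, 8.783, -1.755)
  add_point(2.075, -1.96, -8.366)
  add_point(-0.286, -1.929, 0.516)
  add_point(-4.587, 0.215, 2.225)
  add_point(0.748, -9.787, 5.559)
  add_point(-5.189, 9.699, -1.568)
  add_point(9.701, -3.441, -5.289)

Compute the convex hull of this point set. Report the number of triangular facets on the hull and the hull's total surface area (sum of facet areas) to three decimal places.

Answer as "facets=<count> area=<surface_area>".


facets=16 area=890.370

Points on the hull: [0, 1, 2, 3, 4, 5, 7, 8, 9, 10] (10 of 11).

Facet areas (half cross-product norm):
  f1: (p10, p5, p2) → 56.1185
  f2: (p8, p10, p2) → 79.6935
  f3: (p8, p10, p1) → 121.1659
  f4: (p0, p9, p2) → 16.9805
  f5: (p0, p5, p2) → 24.1958
  f6: (p0, p5, p9) → 77.3833
  f7: (p4, p9, p1) → 48.7041
  f8: (p4, p10, p1) → 42.2881
  f9: (p7, p9, p1) → 81.7621
  f10: (p7, p8, p1) → 100.5617
  f11: (p7, p9, p2) → 36.3522
  f12: (p7, p8, p2) → 50.1556
  f13: (p3, p5, p9) → 60.7839
  f14: (p3, p4, p9) → 24.3129
  f15: (p3, p10, p5) → 42.4907
  f16: (p3, p4, p10) → 27.4217
Σ area = 890.370

Check V−E+F: 10 − 24 + 16 = 2.


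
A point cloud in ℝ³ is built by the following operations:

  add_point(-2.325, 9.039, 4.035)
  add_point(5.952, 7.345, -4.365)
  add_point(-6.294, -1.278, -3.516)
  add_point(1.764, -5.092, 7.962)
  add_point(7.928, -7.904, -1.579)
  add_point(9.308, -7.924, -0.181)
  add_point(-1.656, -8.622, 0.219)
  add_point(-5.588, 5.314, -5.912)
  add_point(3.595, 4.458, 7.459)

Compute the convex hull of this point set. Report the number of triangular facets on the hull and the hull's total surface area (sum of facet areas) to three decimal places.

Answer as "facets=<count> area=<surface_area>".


facets=14 area=715.767

Hull vertices (9/9): indices [0, 1, 2, 3, 4, 5, 6, 7, 8].

Area of each hull facet:
  f1: (p3, p0, p2) → 88.8318
  f2: (p6, p3, p2) → 42.3189
  f3: (p6, p3, p5) → 46.9214
  f4: (p4, p1, p5) → 14.9535
  f5: (p4, p6, p2) → 43.2798
  f6: (p4, p6, p5) → 7.9765
  f7: (p7, p0, p2) → 39.1354
  f8: (p7, p1, p0) → 58.2527
  f9: (p7, p4, p2) → 52.3312
  f10: (p7, p4, p1) → 92.3270
  f11: (p8, p3, p0) → 36.1402
  f12: (p8, p1, p0) → 46.9926
  f13: (p8, p3, p5) → 55.5859
  f14: (p8, p1, p5) → 90.7197
Σ area = 715.767

Euler: V−E+F = 9−21+14 = 2.


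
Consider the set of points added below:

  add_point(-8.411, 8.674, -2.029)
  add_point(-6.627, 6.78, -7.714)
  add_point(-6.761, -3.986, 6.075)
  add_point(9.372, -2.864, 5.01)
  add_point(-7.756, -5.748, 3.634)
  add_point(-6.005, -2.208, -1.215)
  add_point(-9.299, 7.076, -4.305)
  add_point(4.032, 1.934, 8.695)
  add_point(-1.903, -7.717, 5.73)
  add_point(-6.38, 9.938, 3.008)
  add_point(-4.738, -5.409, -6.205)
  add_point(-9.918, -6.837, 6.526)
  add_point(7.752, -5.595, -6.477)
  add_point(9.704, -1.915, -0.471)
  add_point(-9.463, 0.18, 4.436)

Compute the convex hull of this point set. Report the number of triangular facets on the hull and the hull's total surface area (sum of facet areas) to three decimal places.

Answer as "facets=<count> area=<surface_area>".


facets=20 area=979.630

Extreme-point indices: [0, 1, 3, 6, 7, 8, 9, 10, 11, 12, 13, 14] — 12 of 15 on the boundary.

Facet areas (half cross-product norm):
  f1: (p1, p9, p13) → 107.7062
  f2: (p7, p9, p11) → 110.6149
  f3: (p7, p9, p13) → 79.6981
  f4: (p6, p10, p11) → 91.5516
  f5: (p6, p10, p1) → 26.9175
  f6: (p12, p1, p13) → 69.2969
  f7: (p12, p10, p1) → 76.5802
  f8: (p3, p7, p13) → 20.7282
  f9: (p3, p12, p13) → 14.4114
  f10: (p14, p9, p11) → 10.4499
  f11: (p14, p6, p11) → 23.5527
  f12: (p0, p1, p9) → 10.7743
  f13: (p0, p6, p1) → 5.6192
  f14: (p0, p14, p9) → 28.2385
  f15: (p0, p14, p6) → 15.6561
  f16: (p8, p3, p12) → 72.3437
  f17: (p8, p10, p11) → 49.9897
  f18: (p8, p12, p10) → 76.2574
  f19: (p8, p7, p11) → 43.7495
  f20: (p8, p3, p7) → 45.4941
Σ area = 979.630

Euler: V−E+F = 12−30+20 = 2.


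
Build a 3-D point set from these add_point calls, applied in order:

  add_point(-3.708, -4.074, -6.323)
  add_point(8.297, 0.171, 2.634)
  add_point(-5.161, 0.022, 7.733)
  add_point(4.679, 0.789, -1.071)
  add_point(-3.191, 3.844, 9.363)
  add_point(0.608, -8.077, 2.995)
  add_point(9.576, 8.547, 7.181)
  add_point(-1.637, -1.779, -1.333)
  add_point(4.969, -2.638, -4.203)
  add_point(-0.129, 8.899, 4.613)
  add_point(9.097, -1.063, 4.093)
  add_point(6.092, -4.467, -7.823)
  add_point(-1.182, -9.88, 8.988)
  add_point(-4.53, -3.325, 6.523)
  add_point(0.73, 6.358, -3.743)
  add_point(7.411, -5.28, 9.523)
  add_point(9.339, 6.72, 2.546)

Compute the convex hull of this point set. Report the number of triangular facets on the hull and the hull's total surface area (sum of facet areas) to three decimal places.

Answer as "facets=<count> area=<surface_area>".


facets=22 area=921.291

13 of the 17 inputs are extreme points: [0, 2, 4, 5, 6, 9, 10, 11, 12, 13, 14, 15, 16].

Triangle areas on the boundary:
  f1: (p4, p15, p6) → 84.6644
  f2: (p12, p11, p15) → 84.5783
  f3: (p12, p4, p2) → 20.3689
  f4: (p12, p4, p15) → 63.6841
  f5: (p10, p15, p6) → 33.5921
  f6: (p10, p11, p15) → 39.0444
  f7: (p0, p14, p11) → 54.8766
  f8: (p16, p14, p6) → 21.3101
  f9: (p16, p14, p11) → 67.5018
  f10: (p16, p10, p6) → 19.4771
  f11: (p16, p10, p11) → 50.4269
  f12: (p9, p14, p6) → 43.6519
  f13: (p9, p4, p6) → 37.2608
  f14: (p9, p4, p2) → 15.0464
  f15: (p9, p0, p2) → 78.1443
  f16: (p9, p0, p14) → 45.9693
  f17: (p13, p12, p2) → 9.2637
  f18: (p13, p0, p2) → 21.3733
  f19: (p13, p0, p12) → 48.5833
  f20: (p5, p12, p11) → 7.0456
  f21: (p5, p0, p11) → 52.5955
  f22: (p5, p0, p12) → 22.8319
Σ area = 921.291

Euler characteristic 13−33+22 = 2 ✓


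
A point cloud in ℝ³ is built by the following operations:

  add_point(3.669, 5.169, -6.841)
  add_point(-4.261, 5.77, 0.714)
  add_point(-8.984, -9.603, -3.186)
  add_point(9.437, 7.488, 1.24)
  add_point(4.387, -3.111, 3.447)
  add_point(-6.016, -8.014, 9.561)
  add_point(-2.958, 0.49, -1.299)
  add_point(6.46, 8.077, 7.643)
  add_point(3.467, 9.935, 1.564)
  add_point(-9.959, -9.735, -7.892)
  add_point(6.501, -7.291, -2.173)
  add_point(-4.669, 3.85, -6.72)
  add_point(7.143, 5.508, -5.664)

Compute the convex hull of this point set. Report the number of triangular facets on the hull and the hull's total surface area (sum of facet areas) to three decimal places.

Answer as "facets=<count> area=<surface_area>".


12 of the 13 inputs are extreme points: [0, 1, 2, 3, 4, 5, 7, 8, 9, 10, 11, 12].

Per-facet area ½‖(b−a)×(c−a)‖:
  f1: (p7, p8, p3) → 20.2618
  f2: (p7, p10, p3) → 53.6376
  f3: (p7, p1, p8) → 29.2297
  f4: (p7, p1, p5) → 106.7080
  f5: (p2, p10, p9) → 36.3419
  f6: (p2, p10, p5) → 98.5837
  f7: (p2, p1, p9) → 37.7671
  f8: (p2, p1, p5) → 99.7846
  f9: (p12, p8, p3) → 24.1285
  f10: (p12, p0, p8) → 16.9599
  f11: (p12, p10, p3) → 50.0535
  f12: (p12, p10, p9) → 116.3409
  f13: (p12, p0, p9) → 25.8485
  f14: (p11, p0, p8) → 40.7565
  f15: (p11, p1, p8) → 32.7631
  f16: (p11, p0, p9) → 53.4253
  f17: (p11, p1, p9) → 53.1040
  f18: (p4, p10, p5) → 44.1431
  f19: (p4, p7, p5) → 74.7881
  f20: (p4, p7, p10) → 29.6687
Σ area = 1044.295

Euler: V−E+F = 12−30+20 = 2.

facets=20 area=1044.295


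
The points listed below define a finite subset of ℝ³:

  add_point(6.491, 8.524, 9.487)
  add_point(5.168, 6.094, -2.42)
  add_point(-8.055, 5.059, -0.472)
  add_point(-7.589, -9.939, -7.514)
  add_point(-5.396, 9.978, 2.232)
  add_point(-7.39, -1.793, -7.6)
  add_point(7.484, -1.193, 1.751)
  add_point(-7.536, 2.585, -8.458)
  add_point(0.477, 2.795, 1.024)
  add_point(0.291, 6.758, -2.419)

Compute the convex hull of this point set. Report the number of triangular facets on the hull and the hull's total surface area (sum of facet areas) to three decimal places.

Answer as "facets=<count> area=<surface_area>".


facets=12 area=717.401

Points on the hull: [0, 1, 2, 3, 4, 6, 7, 9] (8 of 10).

Triangle areas on the boundary:
  f1: (p7, p3, p2) → 51.2834
  f2: (p1, p3, p6) → 85.8104
  f3: (p1, p7, p3) → 88.9342
  f4: (p0, p3, p2) → 137.2791
  f5: (p0, p3, p6) → 100.4969
  f6: (p0, p1, p6) → 50.2734
  f7: (p4, p7, p2) → 20.3605
  f8: (p4, p0, p2) → 37.4863
  f9: (p4, p0, p1) → 69.9614
  f10: (p9, p1, p7) → 19.6003
  f11: (p9, p4, p7) → 43.0110
  f12: (p9, p4, p1) → 12.9039
Σ area = 717.401

Euler: V−E+F = 8−18+12 = 2.


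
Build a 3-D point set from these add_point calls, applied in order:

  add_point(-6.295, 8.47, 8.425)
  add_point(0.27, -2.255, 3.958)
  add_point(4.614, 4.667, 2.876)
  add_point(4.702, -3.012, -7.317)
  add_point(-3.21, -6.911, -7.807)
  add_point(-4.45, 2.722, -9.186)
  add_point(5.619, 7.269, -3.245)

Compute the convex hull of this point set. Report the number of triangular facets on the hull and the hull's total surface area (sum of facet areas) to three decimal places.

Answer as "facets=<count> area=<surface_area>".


7 of the 7 inputs are extreme points: [0, 1, 2, 3, 4, 5, 6].

Facet areas (half cross-product norm):
  f1: (p5, p6, p0) → 102.4113
  f2: (p5, p4, p0) → 89.7776
  f3: (p1, p4, p0) → 77.9788
  f4: (p3, p1, p4) → 51.9418
  f5: (p3, p5, p6) → 56.8905
  f6: (p3, p5, p4) → 41.1624
  f7: (p2, p3, p6) → 37.2938
  f8: (p2, p3, p1) → 48.2844
  f9: (p2, p6, p0) → 39.3858
  f10: (p2, p1, p0) → 51.0628
Σ area = 596.189

Euler characteristic 7−15+10 = 2 ✓

facets=10 area=596.189


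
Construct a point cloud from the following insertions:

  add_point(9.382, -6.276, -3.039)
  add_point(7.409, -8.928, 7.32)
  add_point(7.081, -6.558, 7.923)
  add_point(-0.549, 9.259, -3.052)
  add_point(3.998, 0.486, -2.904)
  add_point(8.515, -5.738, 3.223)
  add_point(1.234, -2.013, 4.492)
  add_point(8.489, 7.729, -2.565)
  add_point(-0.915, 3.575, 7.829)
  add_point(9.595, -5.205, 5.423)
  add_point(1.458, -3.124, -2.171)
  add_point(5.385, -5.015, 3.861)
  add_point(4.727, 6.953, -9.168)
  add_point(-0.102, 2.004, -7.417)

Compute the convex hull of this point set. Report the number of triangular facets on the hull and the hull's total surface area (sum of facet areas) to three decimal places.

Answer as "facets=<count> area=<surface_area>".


Points on the hull: [0, 1, 2, 3, 6, 7, 8, 9, 10, 12, 13] (11 of 14).

Area of each hull facet:
  f1: (p7, p9, p8) → 91.7706
  f2: (p2, p9, p8) → 24.2981
  f3: (p2, p1, p8) → 8.7729
  f4: (p2, p1, p9) → 4.6612
  f5: (p6, p1, p8) → 25.5415
  f6: (p3, p7, p8) → 56.1158
  f7: (p3, p7, p12) → 30.0792
  f8: (p3, p13, p8) → 51.9668
  f9: (p3, p13, p12) → 27.2769
  f10: (p0, p1, p9) → 19.2635
  f11: (p0, p13, p12) → 47.5170
  f12: (p0, p7, p9) → 59.1582
  f13: (p0, p7, p12) → 53.3669
  f14: (p10, p0, p1) → 45.8887
  f15: (p10, p0, p13) → 29.8269
  f16: (p10, p6, p1) → 32.3877
  f17: (p10, p13, p8) → 45.4385
  f18: (p10, p6, p8) → 18.0930
Σ area = 671.423

Euler characteristic 11−27+18 = 2 ✓

facets=18 area=671.423


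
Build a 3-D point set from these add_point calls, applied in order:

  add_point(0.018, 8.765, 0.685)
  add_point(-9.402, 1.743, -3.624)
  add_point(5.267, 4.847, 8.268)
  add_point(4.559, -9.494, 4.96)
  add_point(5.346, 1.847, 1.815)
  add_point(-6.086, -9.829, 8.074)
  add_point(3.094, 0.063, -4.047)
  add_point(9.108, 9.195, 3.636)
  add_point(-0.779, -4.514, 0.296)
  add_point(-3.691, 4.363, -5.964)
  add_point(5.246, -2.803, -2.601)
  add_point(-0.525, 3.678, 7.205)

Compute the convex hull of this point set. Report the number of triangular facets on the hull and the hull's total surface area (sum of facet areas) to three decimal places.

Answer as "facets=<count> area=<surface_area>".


Hull vertices (11/12): indices [0, 1, 2, 3, 5, 6, 7, 8, 9, 10, 11].

Triangle areas on the boundary:
  f1: (p11, p5, p1) → 97.9996
  f2: (p10, p9, p1) → 38.1197
  f3: (p0, p11, p1) → 51.4642
  f4: (p0, p9, p1) → 28.2076
  f5: (p0, p9, p7) → 31.7347
  f6: (p2, p11, p5) → 37.0863
  f7: (p2, p0, p7) → 33.5774
  f8: (p2, p0, p11) → 24.8542
  f9: (p8, p5, p1) → 60.7108
  f10: (p8, p10, p1) → 36.2060
  f11: (p6, p9, p7) → 54.5790
  f12: (p6, p10, p7) → 25.8017
  f13: (p6, p10, p9) → 5.8466
  f14: (p3, p2, p5) → 81.7425
  f15: (p3, p8, p5) → 43.5585
  f16: (p3, p8, p10) → 29.4585
  f17: (p3, p10, p7) → 68.8724
  f18: (p3, p2, p7) → 48.7095
Σ area = 798.529

Check V−E+F: 11 − 27 + 18 = 2.

facets=18 area=798.529


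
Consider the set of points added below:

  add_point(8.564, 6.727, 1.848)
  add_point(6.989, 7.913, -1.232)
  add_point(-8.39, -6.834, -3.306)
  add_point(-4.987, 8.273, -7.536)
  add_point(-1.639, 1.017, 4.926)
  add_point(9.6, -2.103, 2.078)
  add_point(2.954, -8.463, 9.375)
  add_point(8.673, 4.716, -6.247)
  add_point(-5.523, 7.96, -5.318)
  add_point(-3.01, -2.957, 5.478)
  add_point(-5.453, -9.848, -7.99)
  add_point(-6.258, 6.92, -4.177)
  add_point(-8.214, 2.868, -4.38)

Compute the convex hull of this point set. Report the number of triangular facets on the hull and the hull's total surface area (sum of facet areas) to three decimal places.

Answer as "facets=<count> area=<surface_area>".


Extreme-point indices: [0, 1, 2, 3, 4, 5, 6, 7, 8, 9, 10, 11, 12] — 13 of 13 on the boundary.

Per-facet area ½‖(b−a)×(c−a)‖:
  f1: (p0, p6, p5) → 45.5751
  f2: (p10, p6, p2) → 52.7624
  f3: (p10, p6, p5) → 109.2393
  f4: (p4, p0, p6) → 68.3281
  f5: (p12, p10, p2) → 28.3626
  f6: (p12, p10, p3) → 40.9184
  f7: (p9, p6, p2) → 44.1537
  f8: (p9, p4, p6) → 17.3640
  f9: (p9, p12, p2) → 51.7138
  f10: (p7, p10, p3) → 125.2506
  f11: (p7, p1, p3) → 41.5244
  f12: (p7, p10, p5) → 103.9683
  f13: (p7, p0, p5) → 36.2201
  f14: (p7, p1, p0) → 10.3673
  f15: (p11, p12, p3) → 7.8373
  f16: (p11, p4, p0) → 70.9092
  f17: (p11, p9, p4) → 22.4107
  f18: (p11, p9, p12) → 27.7425
  f19: (p8, p1, p3) → 15.1114
  f20: (p8, p11, p3) → 1.1119
  f21: (p8, p1, p0) → 17.8229
  f22: (p8, p11, p0) → 13.5459
Σ area = 952.240

Euler characteristic 13−33+22 = 2 ✓

facets=22 area=952.240


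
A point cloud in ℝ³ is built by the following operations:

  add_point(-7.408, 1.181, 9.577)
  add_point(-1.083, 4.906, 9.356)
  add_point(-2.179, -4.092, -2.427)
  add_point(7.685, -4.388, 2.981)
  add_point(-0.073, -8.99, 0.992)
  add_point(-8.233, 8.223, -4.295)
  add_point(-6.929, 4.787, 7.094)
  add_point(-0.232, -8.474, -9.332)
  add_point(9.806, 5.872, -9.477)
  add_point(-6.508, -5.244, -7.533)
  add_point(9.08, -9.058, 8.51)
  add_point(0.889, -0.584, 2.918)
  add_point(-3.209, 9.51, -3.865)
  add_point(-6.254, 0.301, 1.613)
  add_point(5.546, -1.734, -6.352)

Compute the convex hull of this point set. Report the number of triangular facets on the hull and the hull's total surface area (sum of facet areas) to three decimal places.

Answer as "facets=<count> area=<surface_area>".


facets=16 area=1196.207

10 of the 15 inputs are extreme points: [0, 1, 4, 5, 6, 7, 8, 9, 10, 12].

Area of each hull facet:
  f1: (p7, p10, p8) → 171.3777
  f2: (p1, p10, p8) → 179.5730
  f3: (p1, p0, p10) → 63.1858
  f4: (p9, p0, p5) → 105.6499
  f5: (p9, p8, p5) → 125.8715
  f6: (p9, p7, p8) → 63.2071
  f7: (p12, p8, p5) → 24.4989
  f8: (p12, p1, p8) → 102.5266
  f9: (p6, p0, p5) → 17.1357
  f10: (p6, p1, p0) → 13.7547
  f11: (p6, p12, p5) → 30.9402
  f12: (p6, p12, p1) → 39.1640
  f13: (p4, p7, p10) → 46.7366
  f14: (p4, p9, p7) → 36.8019
  f15: (p4, p0, p10) → 89.9896
  f16: (p4, p9, p0) → 85.7940
Σ area = 1196.207

Euler: V−E+F = 10−24+16 = 2.


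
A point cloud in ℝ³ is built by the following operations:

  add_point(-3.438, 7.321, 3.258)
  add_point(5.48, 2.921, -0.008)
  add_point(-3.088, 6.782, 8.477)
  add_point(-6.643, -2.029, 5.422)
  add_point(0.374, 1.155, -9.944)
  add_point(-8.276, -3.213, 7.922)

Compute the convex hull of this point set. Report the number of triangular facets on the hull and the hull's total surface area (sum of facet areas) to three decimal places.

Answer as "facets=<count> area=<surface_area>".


Hull vertices (5/6): indices [0, 1, 2, 4, 5].

Per-facet area ½‖(b−a)×(c−a)‖:
  f1: (p4, p1, p5) → 96.2502
  f2: (p4, p0, p5) → 93.7935
  f3: (p4, p0, p1) → 59.1306
  f4: (p2, p1, p5) → 71.3762
  f5: (p2, p0, p5) → 29.6422
  f6: (p2, p0, p1) → 26.9069
Σ area = 377.100

Euler: V−E+F = 5−9+6 = 2.

facets=6 area=377.100


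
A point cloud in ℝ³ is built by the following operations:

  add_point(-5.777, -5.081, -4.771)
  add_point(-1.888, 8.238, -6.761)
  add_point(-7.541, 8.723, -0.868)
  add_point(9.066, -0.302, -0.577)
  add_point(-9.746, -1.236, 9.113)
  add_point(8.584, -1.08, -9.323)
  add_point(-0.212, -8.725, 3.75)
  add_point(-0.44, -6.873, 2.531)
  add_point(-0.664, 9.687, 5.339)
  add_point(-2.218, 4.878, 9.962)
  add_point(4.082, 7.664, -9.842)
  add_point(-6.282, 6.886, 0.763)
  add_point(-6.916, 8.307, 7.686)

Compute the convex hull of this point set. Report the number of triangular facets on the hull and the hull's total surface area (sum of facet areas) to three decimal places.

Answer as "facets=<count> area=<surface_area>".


Hull vertices (11/13): indices [0, 1, 2, 3, 4, 5, 6, 8, 9, 10, 12].

Triangle areas on the boundary:
  f1: (p10, p8, p3) → 92.9919
  f2: (p9, p8, p3) → 51.8011
  f3: (p2, p0, p4) → 91.6378
  f4: (p5, p10, p3) → 43.3031
  f5: (p5, p0, p10) → 75.5330
  f6: (p1, p10, p8) → 38.3108
  f7: (p1, p2, p8) → 38.0849
  f8: (p1, p0, p10) → 45.9933
  f9: (p1, p2, p0) → 55.6902
  f10: (p12, p9, p4) → 29.2841
  f11: (p12, p2, p4) → 42.5677
  f12: (p12, p9, p8) → 18.9838
  f13: (p12, p2, p8) → 28.0551
  f14: (p6, p9, p3) → 93.8583
  f15: (p6, p5, p3) → 56.7266
  f16: (p6, p9, p4) → 63.6326
  f17: (p6, p5, p0) → 83.1971
  f18: (p6, p0, p4) → 69.5272
Σ area = 1019.178

Euler: V−E+F = 11−27+18 = 2.

facets=18 area=1019.178


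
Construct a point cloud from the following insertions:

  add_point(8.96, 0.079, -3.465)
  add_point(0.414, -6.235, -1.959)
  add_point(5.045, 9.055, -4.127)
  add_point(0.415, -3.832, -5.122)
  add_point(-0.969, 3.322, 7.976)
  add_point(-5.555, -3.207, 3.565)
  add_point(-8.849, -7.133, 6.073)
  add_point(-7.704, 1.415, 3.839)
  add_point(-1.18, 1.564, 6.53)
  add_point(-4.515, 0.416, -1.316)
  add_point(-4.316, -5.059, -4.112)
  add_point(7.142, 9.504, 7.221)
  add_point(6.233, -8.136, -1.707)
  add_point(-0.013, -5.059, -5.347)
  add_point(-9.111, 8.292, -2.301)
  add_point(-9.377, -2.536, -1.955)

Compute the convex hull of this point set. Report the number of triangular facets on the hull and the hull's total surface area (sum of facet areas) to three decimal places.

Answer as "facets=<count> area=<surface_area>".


Points on the hull: [0, 2, 4, 6, 7, 10, 11, 12, 13, 14, 15] (11 of 16).

Area of each hull facet:
  f1: (p12, p11, p0) → 57.4769
  f2: (p14, p6, p15) → 42.8249
  f3: (p13, p12, p0) → 33.9165
  f4: (p4, p12, p11) → 85.0477
  f5: (p4, p6, p12) → 102.2611
  f6: (p4, p14, p11) → 70.3584
  f7: (p2, p11, p0) → 56.3737
  f8: (p2, p14, p11) → 82.4065
  f9: (p2, p13, p0) → 51.3461
  f10: (p2, p13, p14) → 99.7591
  f11: (p10, p14, p15) → 30.2718
  f12: (p10, p13, p14) → 29.8990
  f13: (p10, p6, p15) → 27.9997
  f14: (p10, p6, p12) → 63.2122
  f15: (p10, p13, p12) → 13.5667
  f16: (p7, p14, p6) → 21.6654
  f17: (p7, p4, p6) → 35.4581
  f18: (p7, p4, p14) → 36.3189
Σ area = 940.163

Check V−E+F: 11 − 27 + 18 = 2.

facets=18 area=940.163


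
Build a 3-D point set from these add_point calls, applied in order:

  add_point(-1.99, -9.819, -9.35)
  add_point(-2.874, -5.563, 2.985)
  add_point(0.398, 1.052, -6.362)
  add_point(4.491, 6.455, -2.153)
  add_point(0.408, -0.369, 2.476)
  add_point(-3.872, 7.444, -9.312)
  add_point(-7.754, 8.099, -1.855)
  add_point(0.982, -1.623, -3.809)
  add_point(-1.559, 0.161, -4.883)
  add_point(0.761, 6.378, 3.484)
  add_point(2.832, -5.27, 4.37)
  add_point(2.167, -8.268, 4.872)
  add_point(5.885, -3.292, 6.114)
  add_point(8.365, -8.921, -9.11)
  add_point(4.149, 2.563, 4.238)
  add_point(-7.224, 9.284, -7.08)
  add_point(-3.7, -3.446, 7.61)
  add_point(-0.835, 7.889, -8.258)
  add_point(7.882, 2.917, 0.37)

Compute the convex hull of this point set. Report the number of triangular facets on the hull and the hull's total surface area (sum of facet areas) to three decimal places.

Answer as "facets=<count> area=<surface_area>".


Extreme-point indices: [0, 1, 3, 5, 6, 9, 11, 12, 13, 14, 15, 16, 17, 18] — 14 of 19 on the boundary.

Triangle areas on the boundary:
  f1: (p16, p0, p6) → 134.9550
  f2: (p5, p0, p13) → 90.2486
  f3: (p1, p16, p0) → 4.5069
  f4: (p9, p16, p6) → 58.8911
  f5: (p12, p18, p13) → 65.3144
  f6: (p12, p9, p16) → 50.0405
  f7: (p3, p18, p13) → 40.6538
  f8: (p3, p9, p18) → 18.6070
  f9: (p11, p12, p13) → 48.4698
  f10: (p11, p0, p13) → 73.6562
  f11: (p11, p1, p0) → 39.2231
  f12: (p11, p1, p16) → 15.5105
  f13: (p11, p12, p16) → 25.4161
  f14: (p14, p9, p18) → 13.2457
  f15: (p14, p12, p18) → 17.1493
  f16: (p14, p12, p9) → 7.2041
  f17: (p17, p5, p13) → 29.5492
  f18: (p17, p3, p13) → 71.2329
  f19: (p15, p17, p5) → 6.2719
  f20: (p15, p0, p6) → 53.5187
  f21: (p15, p5, p0) → 33.3748
  f22: (p15, p9, p6) → 24.3279
  f23: (p15, p3, p9) → 43.2997
  f24: (p15, p17, p3) → 23.2236
Σ area = 987.891

Check V−E+F: 14 − 36 + 24 = 2.

facets=24 area=987.891
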